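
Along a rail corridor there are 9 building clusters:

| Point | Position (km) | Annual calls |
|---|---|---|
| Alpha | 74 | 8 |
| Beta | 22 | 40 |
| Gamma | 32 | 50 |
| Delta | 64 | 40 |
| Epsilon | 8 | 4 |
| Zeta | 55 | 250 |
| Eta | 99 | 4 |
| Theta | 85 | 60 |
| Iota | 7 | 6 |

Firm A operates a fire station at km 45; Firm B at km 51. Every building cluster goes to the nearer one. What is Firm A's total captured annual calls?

The indifferent point is the midpoint (45+51)/2 = 48; building clusters left of it (closer to Firm A at 45) go to Firm A, those right go to Firm B.
  Iota at 7 (w=6) → Firm A
  Epsilon at 8 (w=4) → Firm A
  Beta at 22 (w=40) → Firm A
  Gamma at 32 (w=50) → Firm A
  Zeta at 55 (w=250) → Firm B
  Delta at 64 (w=40) → Firm B
  Alpha at 74 (w=8) → Firm B
  Theta at 85 (w=60) → Firm B
  Eta at 99 (w=4) → Firm B
Firm A captures 100; Firm B captures 362.

100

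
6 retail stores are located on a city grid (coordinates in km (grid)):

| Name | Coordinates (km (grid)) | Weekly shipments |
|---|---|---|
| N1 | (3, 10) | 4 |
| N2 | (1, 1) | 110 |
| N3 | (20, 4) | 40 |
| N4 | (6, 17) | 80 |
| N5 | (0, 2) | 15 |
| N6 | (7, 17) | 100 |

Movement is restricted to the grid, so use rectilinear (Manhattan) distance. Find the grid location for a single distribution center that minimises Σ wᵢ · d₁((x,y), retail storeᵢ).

(6, 17)

Manhattan distance separates: Σwᵢ(|x−xᵢ|+|y−yᵢ|) = Σwᵢ|x−xᵢ| + Σwᵢ|y−yᵢ|, so x and y are optimised independently as 1-D weighted medians.
Total weight W = 349; half = 174.5.
x-coordinate, sorted with cumulative weight:
  x=0 (N5, w=15) cum 15
  x=1 (N2, w=110) cum 125
  x=3 (N1, w=4) cum 129
  x=6 (N4, w=80) cum 209  ← median
  x=7 (N6, w=100) cum 309
  x=20 (N3, w=40) cum 349
⇒ x* = 6
y-coordinate, sorted with cumulative weight:
  y=1 (N2, w=110) cum 110
  y=2 (N5, w=15) cum 125
  y=4 (N3, w=40) cum 165
  y=10 (N1, w=4) cum 169
  y=17 (N4, w=80) cum 249  ← median
  y=17 (N6, w=100) cum 349
⇒ y* = 17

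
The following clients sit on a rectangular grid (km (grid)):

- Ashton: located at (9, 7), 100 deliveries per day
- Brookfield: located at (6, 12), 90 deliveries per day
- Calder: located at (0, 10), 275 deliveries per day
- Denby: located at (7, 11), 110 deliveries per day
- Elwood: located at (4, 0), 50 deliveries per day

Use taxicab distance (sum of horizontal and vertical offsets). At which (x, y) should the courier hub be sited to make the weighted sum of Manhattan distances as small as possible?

(4, 10)

Manhattan distance separates: Σwᵢ(|x−xᵢ|+|y−yᵢ|) = Σwᵢ|x−xᵢ| + Σwᵢ|y−yᵢ|, so x and y are optimised independently as 1-D weighted medians.
Total weight W = 625; half = 312.5.
x-coordinate, sorted with cumulative weight:
  x=0 (Calder, w=275) cum 275
  x=4 (Elwood, w=50) cum 325  ← median
  x=6 (Brookfield, w=90) cum 415
  x=7 (Denby, w=110) cum 525
  x=9 (Ashton, w=100) cum 625
⇒ x* = 4
y-coordinate, sorted with cumulative weight:
  y=0 (Elwood, w=50) cum 50
  y=7 (Ashton, w=100) cum 150
  y=10 (Calder, w=275) cum 425  ← median
  y=11 (Denby, w=110) cum 535
  y=12 (Brookfield, w=90) cum 625
⇒ y* = 10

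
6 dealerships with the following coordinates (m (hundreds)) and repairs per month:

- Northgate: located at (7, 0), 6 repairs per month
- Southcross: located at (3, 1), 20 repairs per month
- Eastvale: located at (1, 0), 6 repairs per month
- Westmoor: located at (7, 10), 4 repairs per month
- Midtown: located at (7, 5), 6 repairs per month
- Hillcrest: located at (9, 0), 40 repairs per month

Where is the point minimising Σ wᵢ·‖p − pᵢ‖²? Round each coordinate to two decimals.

(6.56, 1.10)

The minimiser of Σwᵢ‖p−pᵢ‖² is the weighted centroid p* = (Σwᵢpᵢ)/(Σwᵢ).
Σwᵢ = 82.
Σwᵢxᵢ = 6·7 + 20·3 + 6·1 + 4·7 + 6·7 + 40·9 = 538.
Σwᵢyᵢ = 6·0 + 20·1 + 6·0 + 4·10 + 6·5 + 40·0 = 90.
x* = 538/82 = 6.56, y* = 90/82 = 1.10.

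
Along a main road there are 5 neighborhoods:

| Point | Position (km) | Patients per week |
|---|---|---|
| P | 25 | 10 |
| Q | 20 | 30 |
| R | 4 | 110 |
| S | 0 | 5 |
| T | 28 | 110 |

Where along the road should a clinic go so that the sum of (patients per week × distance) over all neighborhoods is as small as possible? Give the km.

For a sum of weighted absolute distances on a line, the optimum is the weighted median (not the mean). Total weight W = 265; half-weight = 132.5.
Sort by position and accumulate weight:
  km 0 (S, w=5) → cum 5
  km 4 (R, w=110) → cum 115
  km 20 (Q, w=30) → cum 145  ≥ 132.5 → median here
  km 25 (P, w=10) → cum 155
  km 28 (T, w=110) → cum 265
Optimal location: km 20.

x = 20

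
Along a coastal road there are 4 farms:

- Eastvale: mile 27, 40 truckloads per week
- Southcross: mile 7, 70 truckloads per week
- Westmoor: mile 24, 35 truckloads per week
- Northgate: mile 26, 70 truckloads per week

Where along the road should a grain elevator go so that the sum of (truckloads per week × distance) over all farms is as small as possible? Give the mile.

For a sum of weighted absolute distances on a line, the optimum is the weighted median (not the mean). Total weight W = 215; half-weight = 107.5.
Sort by position and accumulate weight:
  mile 7 (Southcross, w=70) → cum 70
  mile 24 (Westmoor, w=35) → cum 105
  mile 26 (Northgate, w=70) → cum 175  ≥ 107.5 → median here
  mile 27 (Eastvale, w=40) → cum 215
Optimal location: mile 26.

x = 26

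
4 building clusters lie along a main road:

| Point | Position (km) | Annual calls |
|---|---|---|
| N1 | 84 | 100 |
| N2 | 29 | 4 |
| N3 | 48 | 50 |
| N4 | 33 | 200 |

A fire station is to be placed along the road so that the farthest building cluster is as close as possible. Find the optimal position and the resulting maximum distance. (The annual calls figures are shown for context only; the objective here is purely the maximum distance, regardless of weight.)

The 1-center on a line is the midpoint of the two extreme points: leftmost at 29, rightmost at 84.
Optimal location = (29 + 84)/2 = 56.5; maximum distance = (84 − 29)/2 = 27.5.

location 56.5, max distance 27.5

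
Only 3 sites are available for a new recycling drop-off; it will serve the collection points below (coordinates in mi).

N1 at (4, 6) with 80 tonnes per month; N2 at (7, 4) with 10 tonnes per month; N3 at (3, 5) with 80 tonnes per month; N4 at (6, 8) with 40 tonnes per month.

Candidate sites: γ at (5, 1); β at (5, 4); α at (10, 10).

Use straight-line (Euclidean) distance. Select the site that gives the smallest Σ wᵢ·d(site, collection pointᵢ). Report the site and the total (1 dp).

Total weighted distance at each candidate:
  γ (5, 1): total = 1084.6
  β (5, 4): total = 542.7
  α (10, 10): total = 1511.0
Minimum is at β with total 542.7 mi.

β, total 542.7 mi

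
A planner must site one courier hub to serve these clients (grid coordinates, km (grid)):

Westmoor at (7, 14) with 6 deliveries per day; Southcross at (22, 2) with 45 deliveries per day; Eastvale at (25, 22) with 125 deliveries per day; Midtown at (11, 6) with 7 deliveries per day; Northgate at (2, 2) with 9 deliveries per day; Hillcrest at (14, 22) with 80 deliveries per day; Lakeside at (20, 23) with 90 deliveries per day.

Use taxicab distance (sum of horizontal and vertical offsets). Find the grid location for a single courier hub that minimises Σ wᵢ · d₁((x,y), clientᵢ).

Manhattan distance separates: Σwᵢ(|x−xᵢ|+|y−yᵢ|) = Σwᵢ|x−xᵢ| + Σwᵢ|y−yᵢ|, so x and y are optimised independently as 1-D weighted medians.
Total weight W = 362; half = 181.
x-coordinate, sorted with cumulative weight:
  x=2 (Northgate, w=9) cum 9
  x=7 (Westmoor, w=6) cum 15
  x=11 (Midtown, w=7) cum 22
  x=14 (Hillcrest, w=80) cum 102
  x=20 (Lakeside, w=90) cum 192  ← median
  x=22 (Southcross, w=45) cum 237
  x=25 (Eastvale, w=125) cum 362
⇒ x* = 20
y-coordinate, sorted with cumulative weight:
  y=2 (Southcross, w=45) cum 45
  y=2 (Northgate, w=9) cum 54
  y=6 (Midtown, w=7) cum 61
  y=14 (Westmoor, w=6) cum 67
  y=22 (Eastvale, w=125) cum 192  ← median
  y=22 (Hillcrest, w=80) cum 272
  y=23 (Lakeside, w=90) cum 362
⇒ y* = 22

(20, 22)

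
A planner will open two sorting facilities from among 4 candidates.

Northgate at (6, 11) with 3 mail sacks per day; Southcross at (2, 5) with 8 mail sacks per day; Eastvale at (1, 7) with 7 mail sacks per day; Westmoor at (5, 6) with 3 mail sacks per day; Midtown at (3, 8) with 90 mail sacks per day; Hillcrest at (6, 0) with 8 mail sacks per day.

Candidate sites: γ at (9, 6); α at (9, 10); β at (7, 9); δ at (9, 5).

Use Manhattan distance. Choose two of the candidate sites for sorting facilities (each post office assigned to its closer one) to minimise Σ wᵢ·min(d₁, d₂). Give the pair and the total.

Evaluate every pair (each demand assigned to the nearer of the two):
  {β, δ}: total = 650
  {γ, β}: total = 663
  {α, β}: total = 682
  {α, δ}: total = 937
  {γ, δ}: total = 939
  {γ, α}: total = 943
Best pair: {β, δ} with total 650.

{β, δ}, total 650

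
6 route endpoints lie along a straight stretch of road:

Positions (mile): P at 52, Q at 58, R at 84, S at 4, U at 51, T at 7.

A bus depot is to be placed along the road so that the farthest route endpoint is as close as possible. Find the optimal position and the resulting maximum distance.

The 1-center on a line is the midpoint of the two extreme points: leftmost at 4, rightmost at 84.
Optimal location = (4 + 84)/2 = 44; maximum distance = (84 − 4)/2 = 40.

location 44, max distance 40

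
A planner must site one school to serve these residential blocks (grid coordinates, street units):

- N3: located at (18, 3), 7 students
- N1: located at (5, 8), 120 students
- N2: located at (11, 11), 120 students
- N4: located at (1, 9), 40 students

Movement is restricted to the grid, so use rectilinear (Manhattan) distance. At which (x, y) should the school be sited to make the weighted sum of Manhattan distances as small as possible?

(5, 9)

Manhattan distance separates: Σwᵢ(|x−xᵢ|+|y−yᵢ|) = Σwᵢ|x−xᵢ| + Σwᵢ|y−yᵢ|, so x and y are optimised independently as 1-D weighted medians.
Total weight W = 287; half = 143.5.
x-coordinate, sorted with cumulative weight:
  x=1 (N4, w=40) cum 40
  x=5 (N1, w=120) cum 160  ← median
  x=11 (N2, w=120) cum 280
  x=18 (N3, w=7) cum 287
⇒ x* = 5
y-coordinate, sorted with cumulative weight:
  y=3 (N3, w=7) cum 7
  y=8 (N1, w=120) cum 127
  y=9 (N4, w=40) cum 167  ← median
  y=11 (N2, w=120) cum 287
⇒ y* = 9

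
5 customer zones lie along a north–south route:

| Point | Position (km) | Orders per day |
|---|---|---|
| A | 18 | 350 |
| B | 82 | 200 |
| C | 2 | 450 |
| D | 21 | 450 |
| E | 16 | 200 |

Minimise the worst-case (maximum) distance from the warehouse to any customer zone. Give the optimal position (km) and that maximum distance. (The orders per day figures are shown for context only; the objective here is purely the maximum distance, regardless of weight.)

location 42, max distance 40

The 1-center on a line is the midpoint of the two extreme points: leftmost at 2, rightmost at 82.
Optimal location = (2 + 82)/2 = 42; maximum distance = (82 − 2)/2 = 40.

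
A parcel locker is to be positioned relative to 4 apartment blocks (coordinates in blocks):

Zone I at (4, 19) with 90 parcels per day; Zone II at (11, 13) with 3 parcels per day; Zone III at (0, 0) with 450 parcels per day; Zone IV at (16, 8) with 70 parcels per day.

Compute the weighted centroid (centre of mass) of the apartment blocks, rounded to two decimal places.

The minimiser of Σwᵢ‖p−pᵢ‖² is the weighted centroid p* = (Σwᵢpᵢ)/(Σwᵢ).
Σwᵢ = 613.
Σwᵢxᵢ = 90·4 + 3·11 + 450·0 + 70·16 = 1513.
Σwᵢyᵢ = 90·19 + 3·13 + 450·0 + 70·8 = 2309.
x* = 1513/613 = 2.47, y* = 2309/613 = 3.77.

(2.47, 3.77)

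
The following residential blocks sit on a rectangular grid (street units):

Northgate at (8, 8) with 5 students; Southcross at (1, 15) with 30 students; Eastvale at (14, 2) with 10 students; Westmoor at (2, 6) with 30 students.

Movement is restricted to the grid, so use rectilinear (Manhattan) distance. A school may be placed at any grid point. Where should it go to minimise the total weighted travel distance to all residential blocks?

(2, 6)

Manhattan distance separates: Σwᵢ(|x−xᵢ|+|y−yᵢ|) = Σwᵢ|x−xᵢ| + Σwᵢ|y−yᵢ|, so x and y are optimised independently as 1-D weighted medians.
Total weight W = 75; half = 37.5.
x-coordinate, sorted with cumulative weight:
  x=1 (Southcross, w=30) cum 30
  x=2 (Westmoor, w=30) cum 60  ← median
  x=8 (Northgate, w=5) cum 65
  x=14 (Eastvale, w=10) cum 75
⇒ x* = 2
y-coordinate, sorted with cumulative weight:
  y=2 (Eastvale, w=10) cum 10
  y=6 (Westmoor, w=30) cum 40  ← median
  y=8 (Northgate, w=5) cum 45
  y=15 (Southcross, w=30) cum 75
⇒ y* = 6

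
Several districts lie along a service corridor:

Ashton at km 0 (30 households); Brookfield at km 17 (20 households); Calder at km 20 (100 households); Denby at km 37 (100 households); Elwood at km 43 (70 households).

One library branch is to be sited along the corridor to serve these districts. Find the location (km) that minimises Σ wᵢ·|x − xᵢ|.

x = 37

For a sum of weighted absolute distances on a line, the optimum is the weighted median (not the mean). Total weight W = 320; half-weight = 160.
Sort by position and accumulate weight:
  km 0 (Ashton, w=30) → cum 30
  km 17 (Brookfield, w=20) → cum 50
  km 20 (Calder, w=100) → cum 150
  km 37 (Denby, w=100) → cum 250  ≥ 160 → median here
  km 43 (Elwood, w=70) → cum 320
Optimal location: km 37.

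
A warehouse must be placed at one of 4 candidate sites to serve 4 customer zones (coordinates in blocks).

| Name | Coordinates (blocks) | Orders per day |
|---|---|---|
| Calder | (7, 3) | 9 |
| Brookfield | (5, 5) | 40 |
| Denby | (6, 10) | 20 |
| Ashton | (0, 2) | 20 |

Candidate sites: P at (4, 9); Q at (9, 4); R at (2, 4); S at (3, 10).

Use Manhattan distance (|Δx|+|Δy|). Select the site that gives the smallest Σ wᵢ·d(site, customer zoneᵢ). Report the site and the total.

Total weighted distance at each candidate:
  P (4, 9): total = 561
  Q (9, 4): total = 627
  R (2, 4): total = 494
  S (3, 10): total = 659
Minimum is at R with total 494 blocks.

R, total 494 blocks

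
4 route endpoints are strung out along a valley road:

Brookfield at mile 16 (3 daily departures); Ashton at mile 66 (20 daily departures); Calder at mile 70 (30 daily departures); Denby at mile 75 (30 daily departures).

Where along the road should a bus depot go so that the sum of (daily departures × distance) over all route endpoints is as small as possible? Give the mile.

x = 70

For a sum of weighted absolute distances on a line, the optimum is the weighted median (not the mean). Total weight W = 83; half-weight = 41.5.
Sort by position and accumulate weight:
  mile 16 (Brookfield, w=3) → cum 3
  mile 66 (Ashton, w=20) → cum 23
  mile 70 (Calder, w=30) → cum 53  ≥ 41.5 → median here
  mile 75 (Denby, w=30) → cum 83
Optimal location: mile 70.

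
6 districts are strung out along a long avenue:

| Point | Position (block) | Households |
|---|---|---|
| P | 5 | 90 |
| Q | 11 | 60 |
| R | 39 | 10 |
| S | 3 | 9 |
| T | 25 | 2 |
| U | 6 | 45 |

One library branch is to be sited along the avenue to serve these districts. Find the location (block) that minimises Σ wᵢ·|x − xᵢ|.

x = 6

For a sum of weighted absolute distances on a line, the optimum is the weighted median (not the mean). Total weight W = 216; half-weight = 108.
Sort by position and accumulate weight:
  block 3 (S, w=9) → cum 9
  block 5 (P, w=90) → cum 99
  block 6 (U, w=45) → cum 144  ≥ 108 → median here
  block 11 (Q, w=60) → cum 204
  block 25 (T, w=2) → cum 206
  block 39 (R, w=10) → cum 216
Optimal location: block 6.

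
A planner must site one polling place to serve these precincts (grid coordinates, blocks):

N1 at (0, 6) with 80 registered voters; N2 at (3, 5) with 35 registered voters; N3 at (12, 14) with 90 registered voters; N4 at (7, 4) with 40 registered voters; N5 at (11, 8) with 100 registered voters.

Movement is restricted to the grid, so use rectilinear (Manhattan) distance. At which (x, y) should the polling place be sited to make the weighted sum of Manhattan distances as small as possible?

Manhattan distance separates: Σwᵢ(|x−xᵢ|+|y−yᵢ|) = Σwᵢ|x−xᵢ| + Σwᵢ|y−yᵢ|, so x and y are optimised independently as 1-D weighted medians.
Total weight W = 345; half = 172.5.
x-coordinate, sorted with cumulative weight:
  x=0 (N1, w=80) cum 80
  x=3 (N2, w=35) cum 115
  x=7 (N4, w=40) cum 155
  x=11 (N5, w=100) cum 255  ← median
  x=12 (N3, w=90) cum 345
⇒ x* = 11
y-coordinate, sorted with cumulative weight:
  y=4 (N4, w=40) cum 40
  y=5 (N2, w=35) cum 75
  y=6 (N1, w=80) cum 155
  y=8 (N5, w=100) cum 255  ← median
  y=14 (N3, w=90) cum 345
⇒ y* = 8

(11, 8)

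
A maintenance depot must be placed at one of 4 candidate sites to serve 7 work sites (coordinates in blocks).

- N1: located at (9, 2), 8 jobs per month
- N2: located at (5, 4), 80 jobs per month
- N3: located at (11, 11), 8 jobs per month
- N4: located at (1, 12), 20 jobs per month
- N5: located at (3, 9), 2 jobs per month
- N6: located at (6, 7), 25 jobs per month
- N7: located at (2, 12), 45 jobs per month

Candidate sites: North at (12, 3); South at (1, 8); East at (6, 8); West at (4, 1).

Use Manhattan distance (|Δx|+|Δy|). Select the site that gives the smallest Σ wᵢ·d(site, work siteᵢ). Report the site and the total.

East, total 1109 blocks

Total weighted distance at each candidate:
  North (12, 3): total = 2279
  South (1, 8): total = 1317
  East (6, 8): total = 1109
  West (4, 1): total = 1587
Minimum is at East with total 1109 blocks.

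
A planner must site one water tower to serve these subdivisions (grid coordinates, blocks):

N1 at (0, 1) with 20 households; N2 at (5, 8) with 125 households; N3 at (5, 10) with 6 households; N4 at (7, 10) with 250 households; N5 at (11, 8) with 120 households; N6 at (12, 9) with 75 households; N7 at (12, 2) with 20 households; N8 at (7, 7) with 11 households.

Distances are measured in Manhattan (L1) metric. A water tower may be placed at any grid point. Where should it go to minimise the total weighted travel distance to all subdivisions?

(7, 9)

Manhattan distance separates: Σwᵢ(|x−xᵢ|+|y−yᵢ|) = Σwᵢ|x−xᵢ| + Σwᵢ|y−yᵢ|, so x and y are optimised independently as 1-D weighted medians.
Total weight W = 627; half = 313.5.
x-coordinate, sorted with cumulative weight:
  x=0 (N1, w=20) cum 20
  x=5 (N2, w=125) cum 145
  x=5 (N3, w=6) cum 151
  x=7 (N4, w=250) cum 401  ← median
  x=7 (N8, w=11) cum 412
  x=11 (N5, w=120) cum 532
  x=12 (N6, w=75) cum 607
  x=12 (N7, w=20) cum 627
⇒ x* = 7
y-coordinate, sorted with cumulative weight:
  y=1 (N1, w=20) cum 20
  y=2 (N7, w=20) cum 40
  y=7 (N8, w=11) cum 51
  y=8 (N2, w=125) cum 176
  y=8 (N5, w=120) cum 296
  y=9 (N6, w=75) cum 371  ← median
  y=10 (N3, w=6) cum 377
  y=10 (N4, w=250) cum 627
⇒ y* = 9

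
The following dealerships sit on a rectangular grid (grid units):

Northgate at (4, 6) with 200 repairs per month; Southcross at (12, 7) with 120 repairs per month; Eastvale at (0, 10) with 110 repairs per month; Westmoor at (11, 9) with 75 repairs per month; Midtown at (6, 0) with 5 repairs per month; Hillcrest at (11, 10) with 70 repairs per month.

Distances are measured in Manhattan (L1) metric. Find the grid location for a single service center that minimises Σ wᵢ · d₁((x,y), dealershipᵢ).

(4, 7)

Manhattan distance separates: Σwᵢ(|x−xᵢ|+|y−yᵢ|) = Σwᵢ|x−xᵢ| + Σwᵢ|y−yᵢ|, so x and y are optimised independently as 1-D weighted medians.
Total weight W = 580; half = 290.
x-coordinate, sorted with cumulative weight:
  x=0 (Eastvale, w=110) cum 110
  x=4 (Northgate, w=200) cum 310  ← median
  x=6 (Midtown, w=5) cum 315
  x=11 (Westmoor, w=75) cum 390
  x=11 (Hillcrest, w=70) cum 460
  x=12 (Southcross, w=120) cum 580
⇒ x* = 4
y-coordinate, sorted with cumulative weight:
  y=0 (Midtown, w=5) cum 5
  y=6 (Northgate, w=200) cum 205
  y=7 (Southcross, w=120) cum 325  ← median
  y=9 (Westmoor, w=75) cum 400
  y=10 (Eastvale, w=110) cum 510
  y=10 (Hillcrest, w=70) cum 580
⇒ y* = 7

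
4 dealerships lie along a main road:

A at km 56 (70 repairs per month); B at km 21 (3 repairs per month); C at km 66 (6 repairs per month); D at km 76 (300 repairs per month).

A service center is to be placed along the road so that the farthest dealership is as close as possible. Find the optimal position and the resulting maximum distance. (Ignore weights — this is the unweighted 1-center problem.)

location 48.5, max distance 27.5

The 1-center on a line is the midpoint of the two extreme points: leftmost at 21, rightmost at 76.
Optimal location = (21 + 76)/2 = 48.5; maximum distance = (76 − 21)/2 = 27.5.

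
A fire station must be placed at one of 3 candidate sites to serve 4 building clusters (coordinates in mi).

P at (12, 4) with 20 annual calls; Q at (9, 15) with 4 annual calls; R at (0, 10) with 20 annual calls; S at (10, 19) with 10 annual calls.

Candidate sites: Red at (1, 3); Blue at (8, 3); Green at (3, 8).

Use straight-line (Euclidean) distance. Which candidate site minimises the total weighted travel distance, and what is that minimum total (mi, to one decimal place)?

Green, total 436.4 mi

Total weighted distance at each candidate:
  Red (1, 3): total = 603.6
  Blue (8, 3): total = 504.5
  Green (3, 8): total = 436.4
Minimum is at Green with total 436.4 mi.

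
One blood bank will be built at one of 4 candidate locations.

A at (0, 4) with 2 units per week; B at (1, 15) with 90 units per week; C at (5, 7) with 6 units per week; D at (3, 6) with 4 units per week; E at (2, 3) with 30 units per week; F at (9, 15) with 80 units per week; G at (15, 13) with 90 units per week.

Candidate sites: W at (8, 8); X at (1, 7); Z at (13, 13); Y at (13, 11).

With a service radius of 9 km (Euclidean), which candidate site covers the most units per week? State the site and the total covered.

Coverage radius r = 9 km; a point is covered iff (Δx)²+(Δy)² ≤ 9² = 81.
  W (8, 8): covers {A, C, D, E, F, G} → 212
  X (1, 7): covers {A, B, C, D, E} → 132
  Z (13, 13): covers {F, G} → 170
  Y (13, 11): covers {C, F, G} → 176
Maximum coverage at W: 212 units per week.

W, covering 212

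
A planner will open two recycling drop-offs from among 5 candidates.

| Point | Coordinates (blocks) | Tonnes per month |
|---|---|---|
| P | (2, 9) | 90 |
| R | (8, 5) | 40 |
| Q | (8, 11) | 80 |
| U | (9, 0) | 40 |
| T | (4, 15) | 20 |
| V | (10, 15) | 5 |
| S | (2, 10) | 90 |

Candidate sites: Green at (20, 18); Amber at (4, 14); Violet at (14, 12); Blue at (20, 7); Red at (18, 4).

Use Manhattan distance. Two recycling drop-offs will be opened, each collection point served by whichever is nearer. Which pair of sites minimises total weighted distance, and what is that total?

{Amber, Red}, total 2745

Evaluate every pair (each demand assigned to the nearer of the two):
  {Amber, Red}: total = 2745
  {Amber, Violet}: total = 2985
  {Amber, Blue}: total = 3025
  {Green, Amber}: total = 3065
  {Violet, Red}: total = 4425
  {Green, Violet}: total = 4665
  {Violet, Blue}: total = 4665
  {Blue, Red}: total = 6500
  {Green, Red}: total = 6635
  {Green, Blue}: total = 6695
Best pair: {Amber, Red} with total 2745.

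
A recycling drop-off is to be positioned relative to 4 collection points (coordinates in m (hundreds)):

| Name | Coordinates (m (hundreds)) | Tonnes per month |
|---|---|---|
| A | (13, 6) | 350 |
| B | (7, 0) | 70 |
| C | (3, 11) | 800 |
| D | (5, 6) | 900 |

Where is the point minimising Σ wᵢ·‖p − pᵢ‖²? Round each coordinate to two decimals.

(5.63, 7.69)

The minimiser of Σwᵢ‖p−pᵢ‖² is the weighted centroid p* = (Σwᵢpᵢ)/(Σwᵢ).
Σwᵢ = 2120.
Σwᵢxᵢ = 350·13 + 70·7 + 800·3 + 900·5 = 11940.
Σwᵢyᵢ = 350·6 + 70·0 + 800·11 + 900·6 = 16300.
x* = 11940/2120 = 5.63, y* = 16300/2120 = 7.69.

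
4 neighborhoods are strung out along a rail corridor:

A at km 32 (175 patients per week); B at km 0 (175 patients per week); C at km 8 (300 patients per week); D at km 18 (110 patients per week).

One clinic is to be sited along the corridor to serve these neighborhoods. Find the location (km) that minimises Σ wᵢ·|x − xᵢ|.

x = 8

For a sum of weighted absolute distances on a line, the optimum is the weighted median (not the mean). Total weight W = 760; half-weight = 380.
Sort by position and accumulate weight:
  km 0 (B, w=175) → cum 175
  km 8 (C, w=300) → cum 475  ≥ 380 → median here
  km 18 (D, w=110) → cum 585
  km 32 (A, w=175) → cum 760
Optimal location: km 8.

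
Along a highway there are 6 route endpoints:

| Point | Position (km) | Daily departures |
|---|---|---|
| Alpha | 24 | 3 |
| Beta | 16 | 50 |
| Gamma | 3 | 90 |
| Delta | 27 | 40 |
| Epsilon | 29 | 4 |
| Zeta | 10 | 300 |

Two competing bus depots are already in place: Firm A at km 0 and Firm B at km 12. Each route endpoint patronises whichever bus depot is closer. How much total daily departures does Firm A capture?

90

The indifferent point is the midpoint (0+12)/2 = 6; route endpoints left of it (closer to Firm A at 0) go to Firm A, those right go to Firm B.
  Gamma at 3 (w=90) → Firm A
  Zeta at 10 (w=300) → Firm B
  Beta at 16 (w=50) → Firm B
  Alpha at 24 (w=3) → Firm B
  Delta at 27 (w=40) → Firm B
  Epsilon at 29 (w=4) → Firm B
Firm A captures 90; Firm B captures 397.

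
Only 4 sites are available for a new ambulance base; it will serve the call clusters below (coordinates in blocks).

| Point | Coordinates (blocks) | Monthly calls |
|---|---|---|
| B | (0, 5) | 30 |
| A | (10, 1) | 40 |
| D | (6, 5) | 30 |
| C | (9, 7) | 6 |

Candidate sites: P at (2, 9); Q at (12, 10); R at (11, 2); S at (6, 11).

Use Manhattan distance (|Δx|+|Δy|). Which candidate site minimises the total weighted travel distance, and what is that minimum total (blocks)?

Total weighted distance at each candidate:
  P (2, 9): total = 1114
  Q (12, 10): total = 1316
  R (11, 2): total = 782
  S (6, 11): total = 1142
Minimum is at R with total 782 blocks.

R, total 782 blocks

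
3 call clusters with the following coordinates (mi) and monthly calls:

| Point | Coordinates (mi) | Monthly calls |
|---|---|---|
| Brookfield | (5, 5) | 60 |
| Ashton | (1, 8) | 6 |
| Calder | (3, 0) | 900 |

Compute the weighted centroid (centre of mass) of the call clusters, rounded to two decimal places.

The minimiser of Σwᵢ‖p−pᵢ‖² is the weighted centroid p* = (Σwᵢpᵢ)/(Σwᵢ).
Σwᵢ = 966.
Σwᵢxᵢ = 60·5 + 6·1 + 900·3 = 3006.
Σwᵢyᵢ = 60·5 + 6·8 + 900·0 = 348.
x* = 3006/966 = 3.11, y* = 348/966 = 0.36.

(3.11, 0.36)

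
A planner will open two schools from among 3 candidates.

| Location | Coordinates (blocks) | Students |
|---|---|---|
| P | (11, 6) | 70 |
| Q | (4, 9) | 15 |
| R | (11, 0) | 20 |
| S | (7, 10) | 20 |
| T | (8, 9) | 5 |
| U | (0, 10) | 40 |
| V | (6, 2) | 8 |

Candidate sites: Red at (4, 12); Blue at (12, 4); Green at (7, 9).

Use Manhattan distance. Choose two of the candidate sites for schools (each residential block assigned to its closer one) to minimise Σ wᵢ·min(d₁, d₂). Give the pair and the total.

{Blue, Green}, total 764

Evaluate every pair (each demand assigned to the nearer of the two):
  {Blue, Green}: total = 764
  {Red, Blue}: total = 794
  {Red, Green}: total = 1124
Best pair: {Blue, Green} with total 764.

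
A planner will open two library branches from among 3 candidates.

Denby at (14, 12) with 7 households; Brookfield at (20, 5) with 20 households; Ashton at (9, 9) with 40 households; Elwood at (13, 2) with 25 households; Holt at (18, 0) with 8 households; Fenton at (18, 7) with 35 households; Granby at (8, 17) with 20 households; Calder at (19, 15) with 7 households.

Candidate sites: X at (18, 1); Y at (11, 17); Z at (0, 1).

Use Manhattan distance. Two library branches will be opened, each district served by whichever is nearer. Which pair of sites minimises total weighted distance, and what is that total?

{X, Y}, total 1074

Evaluate every pair (each demand assigned to the nearer of the two):
  {X, Y}: total = 1074
  {X, Z}: total = 1858
  {Y, Z}: total = 2103
Best pair: {X, Y} with total 1074.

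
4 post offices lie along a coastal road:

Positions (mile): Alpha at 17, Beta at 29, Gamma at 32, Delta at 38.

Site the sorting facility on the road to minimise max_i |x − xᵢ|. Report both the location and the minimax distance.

The 1-center on a line is the midpoint of the two extreme points: leftmost at 17, rightmost at 38.
Optimal location = (17 + 38)/2 = 27.5; maximum distance = (38 − 17)/2 = 10.5.

location 27.5, max distance 10.5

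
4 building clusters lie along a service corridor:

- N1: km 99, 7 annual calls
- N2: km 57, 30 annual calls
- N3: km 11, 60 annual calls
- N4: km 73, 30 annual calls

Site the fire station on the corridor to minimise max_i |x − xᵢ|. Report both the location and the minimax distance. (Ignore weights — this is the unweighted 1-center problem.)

The 1-center on a line is the midpoint of the two extreme points: leftmost at 11, rightmost at 99.
Optimal location = (11 + 99)/2 = 55; maximum distance = (99 − 11)/2 = 44.

location 55, max distance 44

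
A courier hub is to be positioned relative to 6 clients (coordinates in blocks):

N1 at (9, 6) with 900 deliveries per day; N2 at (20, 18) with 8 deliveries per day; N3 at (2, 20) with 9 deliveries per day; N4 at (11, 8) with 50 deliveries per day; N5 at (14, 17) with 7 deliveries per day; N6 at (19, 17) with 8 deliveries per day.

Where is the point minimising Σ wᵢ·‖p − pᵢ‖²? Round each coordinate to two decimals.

(9.24, 6.50)

The minimiser of Σwᵢ‖p−pᵢ‖² is the weighted centroid p* = (Σwᵢpᵢ)/(Σwᵢ).
Σwᵢ = 982.
Σwᵢxᵢ = 900·9 + 8·20 + 9·2 + 50·11 + 7·14 + 8·19 = 9078.
Σwᵢyᵢ = 900·6 + 8·18 + 9·20 + 50·8 + 7·17 + 8·17 = 6379.
x* = 9078/982 = 9.24, y* = 6379/982 = 6.50.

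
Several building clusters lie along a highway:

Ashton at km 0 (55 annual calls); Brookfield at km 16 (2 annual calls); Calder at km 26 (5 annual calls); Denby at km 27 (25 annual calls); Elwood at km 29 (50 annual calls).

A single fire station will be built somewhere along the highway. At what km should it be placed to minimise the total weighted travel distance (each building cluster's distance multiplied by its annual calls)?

x = 27

For a sum of weighted absolute distances on a line, the optimum is the weighted median (not the mean). Total weight W = 137; half-weight = 68.5.
Sort by position and accumulate weight:
  km 0 (Ashton, w=55) → cum 55
  km 16 (Brookfield, w=2) → cum 57
  km 26 (Calder, w=5) → cum 62
  km 27 (Denby, w=25) → cum 87  ≥ 68.5 → median here
  km 29 (Elwood, w=50) → cum 137
Optimal location: km 27.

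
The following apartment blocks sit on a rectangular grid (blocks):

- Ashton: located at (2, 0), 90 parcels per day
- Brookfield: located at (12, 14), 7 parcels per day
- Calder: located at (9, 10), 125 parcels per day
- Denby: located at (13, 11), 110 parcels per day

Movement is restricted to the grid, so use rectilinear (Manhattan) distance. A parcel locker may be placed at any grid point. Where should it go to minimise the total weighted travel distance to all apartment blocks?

Manhattan distance separates: Σwᵢ(|x−xᵢ|+|y−yᵢ|) = Σwᵢ|x−xᵢ| + Σwᵢ|y−yᵢ|, so x and y are optimised independently as 1-D weighted medians.
Total weight W = 332; half = 166.
x-coordinate, sorted with cumulative weight:
  x=2 (Ashton, w=90) cum 90
  x=9 (Calder, w=125) cum 215  ← median
  x=12 (Brookfield, w=7) cum 222
  x=13 (Denby, w=110) cum 332
⇒ x* = 9
y-coordinate, sorted with cumulative weight:
  y=0 (Ashton, w=90) cum 90
  y=10 (Calder, w=125) cum 215  ← median
  y=11 (Denby, w=110) cum 325
  y=14 (Brookfield, w=7) cum 332
⇒ y* = 10

(9, 10)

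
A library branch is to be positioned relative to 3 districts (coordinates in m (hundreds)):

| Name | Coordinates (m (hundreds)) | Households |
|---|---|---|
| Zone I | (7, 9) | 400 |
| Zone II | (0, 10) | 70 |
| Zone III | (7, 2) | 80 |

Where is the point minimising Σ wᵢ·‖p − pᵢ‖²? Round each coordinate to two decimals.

(6.11, 8.11)

The minimiser of Σwᵢ‖p−pᵢ‖² is the weighted centroid p* = (Σwᵢpᵢ)/(Σwᵢ).
Σwᵢ = 550.
Σwᵢxᵢ = 400·7 + 70·0 + 80·7 = 3360.
Σwᵢyᵢ = 400·9 + 70·10 + 80·2 = 4460.
x* = 3360/550 = 6.11, y* = 4460/550 = 8.11.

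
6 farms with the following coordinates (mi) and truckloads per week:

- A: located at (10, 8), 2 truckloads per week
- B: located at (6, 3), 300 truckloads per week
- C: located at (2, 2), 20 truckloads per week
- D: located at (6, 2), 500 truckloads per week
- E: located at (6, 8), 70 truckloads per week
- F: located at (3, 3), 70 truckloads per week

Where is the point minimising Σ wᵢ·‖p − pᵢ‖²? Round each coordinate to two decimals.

The minimiser of Σwᵢ‖p−pᵢ‖² is the weighted centroid p* = (Σwᵢpᵢ)/(Σwᵢ).
Σwᵢ = 962.
Σwᵢxᵢ = 2·10 + 300·6 + 20·2 + 500·6 + 70·6 + 70·3 = 5490.
Σwᵢyᵢ = 2·8 + 300·3 + 20·2 + 500·2 + 70·8 + 70·3 = 2726.
x* = 5490/962 = 5.71, y* = 2726/962 = 2.83.

(5.71, 2.83)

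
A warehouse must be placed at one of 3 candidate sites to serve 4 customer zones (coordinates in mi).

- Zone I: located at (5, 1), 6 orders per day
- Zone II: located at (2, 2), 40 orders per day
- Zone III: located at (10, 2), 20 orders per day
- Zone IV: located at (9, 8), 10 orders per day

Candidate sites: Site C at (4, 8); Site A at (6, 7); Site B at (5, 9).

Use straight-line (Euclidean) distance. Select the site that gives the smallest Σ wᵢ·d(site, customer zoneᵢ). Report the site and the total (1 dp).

Total weighted distance at each candidate:
  Site C (4, 8): total = 515.1
  Site A (6, 7): total = 452.3
  Site B (5, 9): total = 565.9
Minimum is at Site A with total 452.3 mi.

Site A, total 452.3 mi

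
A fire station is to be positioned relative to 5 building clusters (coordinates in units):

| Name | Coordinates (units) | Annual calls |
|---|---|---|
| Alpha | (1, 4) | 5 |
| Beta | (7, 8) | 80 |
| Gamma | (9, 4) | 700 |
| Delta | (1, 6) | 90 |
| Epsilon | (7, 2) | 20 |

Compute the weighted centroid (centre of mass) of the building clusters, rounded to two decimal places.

The minimiser of Σwᵢ‖p−pᵢ‖² is the weighted centroid p* = (Σwᵢpᵢ)/(Σwᵢ).
Σwᵢ = 895.
Σwᵢxᵢ = 5·1 + 80·7 + 700·9 + 90·1 + 20·7 = 7095.
Σwᵢyᵢ = 5·4 + 80·8 + 700·4 + 90·6 + 20·2 = 4040.
x* = 7095/895 = 7.93, y* = 4040/895 = 4.51.

(7.93, 4.51)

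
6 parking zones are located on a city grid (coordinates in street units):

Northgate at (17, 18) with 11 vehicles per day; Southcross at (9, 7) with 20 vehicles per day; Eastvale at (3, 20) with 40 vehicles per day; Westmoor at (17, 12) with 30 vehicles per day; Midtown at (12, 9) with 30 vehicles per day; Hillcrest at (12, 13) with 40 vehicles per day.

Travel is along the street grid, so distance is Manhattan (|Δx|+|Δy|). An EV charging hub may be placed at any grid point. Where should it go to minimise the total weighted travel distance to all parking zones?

(12, 13)

Manhattan distance separates: Σwᵢ(|x−xᵢ|+|y−yᵢ|) = Σwᵢ|x−xᵢ| + Σwᵢ|y−yᵢ|, so x and y are optimised independently as 1-D weighted medians.
Total weight W = 171; half = 85.5.
x-coordinate, sorted with cumulative weight:
  x=3 (Eastvale, w=40) cum 40
  x=9 (Southcross, w=20) cum 60
  x=12 (Midtown, w=30) cum 90  ← median
  x=12 (Hillcrest, w=40) cum 130
  x=17 (Northgate, w=11) cum 141
  x=17 (Westmoor, w=30) cum 171
⇒ x* = 12
y-coordinate, sorted with cumulative weight:
  y=7 (Southcross, w=20) cum 20
  y=9 (Midtown, w=30) cum 50
  y=12 (Westmoor, w=30) cum 80
  y=13 (Hillcrest, w=40) cum 120  ← median
  y=18 (Northgate, w=11) cum 131
  y=20 (Eastvale, w=40) cum 171
⇒ y* = 13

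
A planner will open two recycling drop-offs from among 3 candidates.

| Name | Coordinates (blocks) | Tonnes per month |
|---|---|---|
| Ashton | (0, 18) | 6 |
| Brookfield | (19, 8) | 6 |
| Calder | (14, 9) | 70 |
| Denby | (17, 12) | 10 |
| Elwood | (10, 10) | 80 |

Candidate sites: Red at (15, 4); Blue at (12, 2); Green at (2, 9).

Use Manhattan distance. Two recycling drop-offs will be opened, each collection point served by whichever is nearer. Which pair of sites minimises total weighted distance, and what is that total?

Evaluate every pair (each demand assigned to the nearer of the two):
  {Red, Green}: total = 1354
  {Red, Blue}: total = 1536
  {Blue, Green}: total = 1644
Best pair: {Red, Green} with total 1354.

{Red, Green}, total 1354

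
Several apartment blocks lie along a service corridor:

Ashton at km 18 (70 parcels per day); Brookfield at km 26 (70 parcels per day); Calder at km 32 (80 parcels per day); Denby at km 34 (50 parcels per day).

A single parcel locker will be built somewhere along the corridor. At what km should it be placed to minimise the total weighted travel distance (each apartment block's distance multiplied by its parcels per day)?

x = 26

For a sum of weighted absolute distances on a line, the optimum is the weighted median (not the mean). Total weight W = 270; half-weight = 135.
Sort by position and accumulate weight:
  km 18 (Ashton, w=70) → cum 70
  km 26 (Brookfield, w=70) → cum 140  ≥ 135 → median here
  km 32 (Calder, w=80) → cum 220
  km 34 (Denby, w=50) → cum 270
Optimal location: km 26.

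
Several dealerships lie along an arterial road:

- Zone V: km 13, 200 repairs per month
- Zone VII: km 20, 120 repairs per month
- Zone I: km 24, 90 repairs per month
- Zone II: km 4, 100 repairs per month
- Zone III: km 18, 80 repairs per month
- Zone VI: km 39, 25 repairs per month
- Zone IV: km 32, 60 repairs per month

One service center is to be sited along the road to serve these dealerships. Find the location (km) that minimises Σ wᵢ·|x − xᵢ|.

x = 18

For a sum of weighted absolute distances on a line, the optimum is the weighted median (not the mean). Total weight W = 675; half-weight = 337.5.
Sort by position and accumulate weight:
  km 4 (Zone II, w=100) → cum 100
  km 13 (Zone V, w=200) → cum 300
  km 18 (Zone III, w=80) → cum 380  ≥ 337.5 → median here
  km 20 (Zone VII, w=120) → cum 500
  km 24 (Zone I, w=90) → cum 590
  km 32 (Zone IV, w=60) → cum 650
  km 39 (Zone VI, w=25) → cum 675
Optimal location: km 18.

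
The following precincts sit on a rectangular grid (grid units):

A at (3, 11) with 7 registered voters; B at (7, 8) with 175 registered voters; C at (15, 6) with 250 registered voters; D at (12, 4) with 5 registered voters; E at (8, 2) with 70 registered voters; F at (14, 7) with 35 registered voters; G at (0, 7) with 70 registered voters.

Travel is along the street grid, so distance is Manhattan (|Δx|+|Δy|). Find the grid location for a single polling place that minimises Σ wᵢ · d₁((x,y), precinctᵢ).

(8, 6)

Manhattan distance separates: Σwᵢ(|x−xᵢ|+|y−yᵢ|) = Σwᵢ|x−xᵢ| + Σwᵢ|y−yᵢ|, so x and y are optimised independently as 1-D weighted medians.
Total weight W = 612; half = 306.
x-coordinate, sorted with cumulative weight:
  x=0 (G, w=70) cum 70
  x=3 (A, w=7) cum 77
  x=7 (B, w=175) cum 252
  x=8 (E, w=70) cum 322  ← median
  x=12 (D, w=5) cum 327
  x=14 (F, w=35) cum 362
  x=15 (C, w=250) cum 612
⇒ x* = 8
y-coordinate, sorted with cumulative weight:
  y=2 (E, w=70) cum 70
  y=4 (D, w=5) cum 75
  y=6 (C, w=250) cum 325  ← median
  y=7 (F, w=35) cum 360
  y=7 (G, w=70) cum 430
  y=8 (B, w=175) cum 605
  y=11 (A, w=7) cum 612
⇒ y* = 6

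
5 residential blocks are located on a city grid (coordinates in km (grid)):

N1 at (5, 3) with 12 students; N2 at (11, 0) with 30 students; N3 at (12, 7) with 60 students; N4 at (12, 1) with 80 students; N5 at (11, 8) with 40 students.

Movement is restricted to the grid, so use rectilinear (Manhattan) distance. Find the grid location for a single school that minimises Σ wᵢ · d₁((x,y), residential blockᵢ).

Manhattan distance separates: Σwᵢ(|x−xᵢ|+|y−yᵢ|) = Σwᵢ|x−xᵢ| + Σwᵢ|y−yᵢ|, so x and y are optimised independently as 1-D weighted medians.
Total weight W = 222; half = 111.
x-coordinate, sorted with cumulative weight:
  x=5 (N1, w=12) cum 12
  x=11 (N2, w=30) cum 42
  x=11 (N5, w=40) cum 82
  x=12 (N3, w=60) cum 142  ← median
  x=12 (N4, w=80) cum 222
⇒ x* = 12
y-coordinate, sorted with cumulative weight:
  y=0 (N2, w=30) cum 30
  y=1 (N4, w=80) cum 110
  y=3 (N1, w=12) cum 122  ← median
  y=7 (N3, w=60) cum 182
  y=8 (N5, w=40) cum 222
⇒ y* = 3

(12, 3)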